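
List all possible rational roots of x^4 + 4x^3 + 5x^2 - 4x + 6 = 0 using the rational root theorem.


Rational root theorem: possible roots are ±p/q where:
  p divides the constant term (6): p ∈ {1, 2, 3, 6}
  q divides the leading coefficient (1): q ∈ {1}

All possible rational roots: -6, -3, -2, -1, 1, 2, 3, 6

-6, -3, -2, -1, 1, 2, 3, 6


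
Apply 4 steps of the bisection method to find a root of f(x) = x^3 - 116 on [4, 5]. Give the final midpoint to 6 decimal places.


f(x) = x^3 - 116
f(4) = -52 < 0
f(5) = 9 > 0

Step 1: midpoint = (4.000000 + 5.000000)/2 = 4.500000
  f(4.500000) = -24.875000
  f(mid) < 0, so root is in [4.500000, 5.000000]

Step 2: midpoint = (4.500000 + 5.000000)/2 = 4.750000
  f(4.750000) = -8.828125
  f(mid) < 0, so root is in [4.750000, 5.000000]

Step 3: midpoint = (4.750000 + 5.000000)/2 = 4.875000
  f(4.875000) = -0.142578
  f(mid) < 0, so root is in [4.875000, 5.000000]

Step 4: midpoint = (4.875000 + 5.000000)/2 = 4.937500
  f(4.937500) = 4.370850
  f(mid) > 0, so root is in [4.875000, 4.937500]

midpoint = 4.937500


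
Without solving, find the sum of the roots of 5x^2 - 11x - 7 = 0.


By Vieta's formulas for ax^2 + bx + c = 0:
  Sum of roots = -b/a
  Product of roots = c/a

Here a = 5, b = -11, c = -7
Sum = -(-11)/5 = 11/5
Product = -7/5 = -7/5

Sum = 11/5


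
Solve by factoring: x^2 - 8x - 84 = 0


We need two numbers that multiply to -84 and add to -8.
Those numbers are 6 and -14 (since 6 * (-14) = -84 and 6 + (-14) = -8).
So x^2 - 8x - 84 = (x + 6)(x - 14) = 0
Setting each factor to zero: x = -6 or x = 14

x = -6, x = 14


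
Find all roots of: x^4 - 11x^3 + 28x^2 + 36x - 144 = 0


Let p(x) = x^4 - 11x^3 + 28x^2 + 36x - 144. By the rational root theorem (leading coefficient 1), any rational root is an integer divisor of 144: try ±1, ±2, ... in turn.
Test x = 1: value = -90 ≠ 0.
Test x = -1: value = -140 ≠ 0.
Test x = 2: value = -32 ≠ 0.
Test x = -2: value = 0 ✓, so (x + 2) is a factor.
Synthetic division by (x + 2): bring down 1; 1(-2) - 11 = -13; (-13)(-2) + 28 = 54; 54(-2) + 36 = -72; (-72)(-2) - 144 = 0 → quotient x^3 - 13x^2 + 54x - 72, remainder 0.
Continue with the quotient x^3 - 13x^2 + 54x - 72 (candidates must divide 72; re-test x = -2 first in case it repeats).
Test x = -2: value = -240 ≠ 0.
Test x = 3: value = 0 ✓, so (x - 3) is a factor.
Synthetic division by (x - 3): bring down 1; 1(3) - 13 = -10; (-10)(3) + 54 = 24; 24(3) - 72 = 0 → quotient x^2 - 10x + 24, remainder 0.
Solve the quadratic x^2 - 10x + 24 = 0: discriminant = (-10)^2 - 4(1)(24) = 100 - 96 = 4.
sqrt(4) = 2, so x = (10 ± 2)/2: x = 6 or x = 4.
Collecting all roots found:

x = -2, x = 3, x = 4, x = 6


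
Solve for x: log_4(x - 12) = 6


Convert to exponential form: x - 12 = 4^6 = 4096
x = 4096 + 12 = 4108
Check: log_4(4108 - 12) = log_4(4096) = log_4(4096) = 6 ✓

x = 4108


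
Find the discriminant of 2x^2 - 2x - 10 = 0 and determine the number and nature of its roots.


For ax^2 + bx + c = 0, discriminant D = b^2 - 4ac
Here a = 2, b = -2, c = -10
D = (-2)^2 - 4(2)(-10) = 4 + 80 = 84

D = 84 > 0 but not a perfect square
The equation has 2 distinct real irrational roots.

Discriminant = 84, 2 distinct real irrational roots


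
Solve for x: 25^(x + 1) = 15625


Express both sides with the same base.
15625 = 25^3
Since the bases match, equate exponents: x + 1 = 3
So x = 3 - (1) = 2

x = 2


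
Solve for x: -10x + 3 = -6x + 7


Starting with: -10x + 3 = -6x + 7
Move all x terms to left: (-10 + 6)x = 7 - 3
Simplify: -4x = 4
Divide both sides by -4: x = -1

x = -1


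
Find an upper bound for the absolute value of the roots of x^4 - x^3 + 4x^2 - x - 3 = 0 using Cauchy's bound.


Cauchy's bound: all roots r satisfy |r| <= 1 + max(|a_i/a_n|) for i = 0,...,n-1
where a_n is the leading coefficient.

Coefficients: [1, -1, 4, -1, -3]
Leading coefficient a_n = 1
Ratios |a_i/a_n|: 1, 4, 1, 3
Maximum ratio: 4
Cauchy's bound: |r| <= 1 + 4 = 5

Upper bound = 5


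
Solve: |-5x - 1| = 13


An absolute value equation |expr| = 13 gives two cases:
Case 1: -5x - 1 = 13
  -5x = 14, so x = -14/5
Case 2: -5x - 1 = -13
  -5x = -12, so x = 12/5

x = -14/5, x = 12/5


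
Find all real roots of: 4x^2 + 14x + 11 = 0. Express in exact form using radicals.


Using the quadratic formula: x = (-b ± sqrt(b^2 - 4ac)) / (2a)
Here a = 4, b = 14, c = 11
Discriminant = b^2 - 4ac = 14^2 - 4(4)(11) = 196 - 176 = 20
Since discriminant = 20 > 0, there are two real roots.
x = (-14 ± 2*sqrt(5)) / 8
Simplifying: x = (-7 ± sqrt(5)) / 4
Numerically: x ≈ -1.1910 or x ≈ -2.3090

x = (-7 + sqrt(5)) / 4 or x = (-7 - sqrt(5)) / 4


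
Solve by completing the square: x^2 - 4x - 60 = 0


Start: x^2 - 4x - 60 = 0
Move constant: x^2 - 4x = 60
Half of -4 is -2, squared is 4
Add 4 to both sides: x^2 - 4x + 4 = 64
(x - 2)^2 = 64
x - 2 = ±8
x = 2 + 8 = 10 or x = 2 - 8 = -6

x = -6, x = 10


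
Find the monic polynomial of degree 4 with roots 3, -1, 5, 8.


A monic polynomial with roots 3, -1, 5, 8 is:
p(x) = (x - 3)(x + 1)(x - 5)(x - 8)
After multiplying by (x - 3): x - 3
After multiplying by (x + 1): x^2 - 2x - 3
After multiplying by (x - 5): x^3 - 7x^2 + 7x + 15
After multiplying by (x - 8): x^4 - 15x^3 + 63x^2 - 41x - 120

x^4 - 15x^3 + 63x^2 - 41x - 120


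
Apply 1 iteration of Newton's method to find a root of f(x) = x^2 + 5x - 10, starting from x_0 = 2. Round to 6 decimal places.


Newton's method: x_(n+1) = x_n - f(x_n)/f'(x_n)
f(x) = x^2 + 5x - 10
f'(x) = 2x + 5

Iteration 1:
  f(2.000000) = 4.000000
  f'(2.000000) = 9.000000
  x_1 = 2.000000 - (4.000000)/(9.000000) = 1.555556

x_1 = 1.555556


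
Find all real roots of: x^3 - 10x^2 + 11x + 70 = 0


Let p(x) = x^3 - 10x^2 + 11x + 70. By the rational root theorem (leading coefficient 1), any rational root is an integer divisor of 70: try ±1, ±2, ... in turn.
Test x = 1: value = 72 ≠ 0.
Test x = -1: value = 48 ≠ 0.
Test x = 2: value = 60 ≠ 0.
Test x = -2: value = 0 ✓, so (x + 2) is a factor.
Synthetic division by (x + 2): bring down 1; 1(-2) - 10 = -12; (-12)(-2) + 11 = 35; 35(-2) + 70 = 0 → quotient x^2 - 12x + 35, remainder 0.
Solve the quadratic x^2 - 12x + 35 = 0: discriminant = (-12)^2 - 4(1)(35) = 144 - 140 = 4.
sqrt(4) = 2, so x = (12 ± 2)/2: x = 7 or x = 5.

x = -2, x = 5, x = 7


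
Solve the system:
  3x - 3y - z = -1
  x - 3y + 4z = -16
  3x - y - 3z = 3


Using Cramer's rule. Expand each determinant along the first row.
D  = 3*[(-3)*(-3) - 4*(-1)] - (-3)*[1*(-3) - 4*3] + (-1)*[1*(-1) - (-3)*3]
  = 3*(13) - (-3)*(-15) + (-1)*(8) = -14
Dx = (-1)*[(-3)*(-3) - 4*(-1)] - (-3)*[(-16)*(-3) - 4*3] + (-1)*[(-16)*(-1) - (-3)*3]
  = (-1)*(13) - (-3)*(36) + (-1)*(25) = 70
Dy = 3*[(-16)*(-3) - 4*3] - (-1)*[1*(-3) - 4*3] + (-1)*[1*3 - (-16)*3]
  = 3*(36) - (-1)*(-15) + (-1)*(51) = 42
Dz = 3*[(-3)*3 - (-16)*(-1)] - (-3)*[1*3 - (-16)*3] + (-1)*[1*(-1) - (-3)*3]
  = 3*(-25) - (-3)*(51) + (-1)*(8) = 70
x = Dx/D = 70/-14 = -5, y = Dy/D = 42/-14 = -3, z = Dz/D = 70/-14 = -5
Check eq1: (3)(-5) + (-3)(-3) + (-1)(-5) = -1 = -1 ✓
Check eq2: (1)(-5) + (-3)(-3) + (4)(-5) = -16 = -16 ✓
Check eq3: (3)(-5) + (-1)(-3) + (-3)(-5) = 3 = 3 ✓

x = -5, y = -3, z = -5


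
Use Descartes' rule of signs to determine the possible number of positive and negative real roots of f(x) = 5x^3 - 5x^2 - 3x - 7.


Descartes' rule of signs:

For positive roots, count sign changes in f(x) = 5x^3 - 5x^2 - 3x - 7:
Signs of coefficients: +, -, -, -
Number of sign changes: 1
Possible positive real roots: 1

For negative roots, examine f(-x) = -5x^3 - 5x^2 + 3x - 7:
Signs of coefficients: -, -, +, -
Number of sign changes: 2
Possible negative real roots: 2, 0

Positive roots: 1; Negative roots: 2 or 0


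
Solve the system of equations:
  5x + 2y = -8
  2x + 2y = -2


Using Cramer's rule:
Determinant D = (5)(2) - (2)(2) = 10 - 4 = 6
Dx = (-8)(2) - (-2)(2) = -16 + 4 = -12
Dy = (5)(-2) - (2)(-8) = -10 + 16 = 6
x = Dx/D = -12/6 = -2
y = Dy/D = 6/6 = 1

x = -2, y = 1


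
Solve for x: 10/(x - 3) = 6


Multiply both sides by (x - 3): 10 = 6(x - 3)
Distribute: 10 = 6x - 18
6x = 10 + 18 = 28
x = 14/3

x = 14/3


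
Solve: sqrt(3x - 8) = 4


Square both sides: 3x - 8 = 4^2 = 16
3x = 16 + 8 = 24
x = 8
Check: sqrt(3*8 - 8) = sqrt(16) = 4 ✓

x = 8


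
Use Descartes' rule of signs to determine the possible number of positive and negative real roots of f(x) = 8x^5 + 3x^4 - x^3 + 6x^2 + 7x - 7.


Descartes' rule of signs:

For positive roots, count sign changes in f(x) = 8x^5 + 3x^4 - x^3 + 6x^2 + 7x - 7:
Signs of coefficients: +, +, -, +, +, -
Number of sign changes: 3
Possible positive real roots: 3, 1

For negative roots, examine f(-x) = -8x^5 + 3x^4 + x^3 + 6x^2 - 7x - 7:
Signs of coefficients: -, +, +, +, -, -
Number of sign changes: 2
Possible negative real roots: 2, 0

Positive roots: 3 or 1; Negative roots: 2 or 0


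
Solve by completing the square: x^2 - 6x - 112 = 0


Start: x^2 - 6x - 112 = 0
Move constant: x^2 - 6x = 112
Half of -6 is -3, squared is 9
Add 9 to both sides: x^2 - 6x + 9 = 121
(x - 3)^2 = 121
x - 3 = ±11
x = 3 + 11 = 14 or x = 3 - 11 = -8

x = -8, x = 14


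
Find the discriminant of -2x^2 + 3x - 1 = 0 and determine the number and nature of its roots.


For ax^2 + bx + c = 0, discriminant D = b^2 - 4ac
Here a = -2, b = 3, c = -1
D = (3)^2 - 4(-2)(-1) = 9 - 8 = 1

D = 1 > 0 and is a perfect square (sqrt = 1)
The equation has 2 distinct real rational roots.

Discriminant = 1, 2 distinct real rational roots


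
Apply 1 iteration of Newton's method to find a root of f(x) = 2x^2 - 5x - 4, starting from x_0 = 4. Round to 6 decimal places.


Newton's method: x_(n+1) = x_n - f(x_n)/f'(x_n)
f(x) = 2x^2 - 5x - 4
f'(x) = 4x - 5

Iteration 1:
  f(4.000000) = 8.000000
  f'(4.000000) = 11.000000
  x_1 = 4.000000 - (8.000000)/(11.000000) = 3.272727

x_1 = 3.272727


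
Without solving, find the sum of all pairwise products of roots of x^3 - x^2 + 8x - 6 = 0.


By Vieta's formulas for x^3 + bx^2 + cx + d = 0:
  r1 + r2 + r3 = -b/a = 1
  r1*r2 + r1*r3 + r2*r3 = c/a = 8
  r1*r2*r3 = -d/a = 6


Sum of pairwise products = 8


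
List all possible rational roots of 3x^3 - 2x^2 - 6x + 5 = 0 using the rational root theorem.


Rational root theorem: possible roots are ±p/q where:
  p divides the constant term (5): p ∈ {1, 5}
  q divides the leading coefficient (3): q ∈ {1, 3}

All possible rational roots: -5, -5/3, -1, -1/3, 1/3, 1, 5/3, 5

-5, -5/3, -1, -1/3, 1/3, 1, 5/3, 5


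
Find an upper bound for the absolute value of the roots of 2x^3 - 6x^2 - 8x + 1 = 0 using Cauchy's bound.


Cauchy's bound: all roots r satisfy |r| <= 1 + max(|a_i/a_n|) for i = 0,...,n-1
where a_n is the leading coefficient.

Coefficients: [2, -6, -8, 1]
Leading coefficient a_n = 2
Ratios |a_i/a_n|: 3, 4, 1/2
Maximum ratio: 4
Cauchy's bound: |r| <= 1 + 4 = 5

Upper bound = 5


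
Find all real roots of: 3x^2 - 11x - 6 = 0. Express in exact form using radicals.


Using the quadratic formula: x = (-b ± sqrt(b^2 - 4ac)) / (2a)
Here a = 3, b = -11, c = -6
Discriminant = b^2 - 4ac = (-11)^2 - 4(3)(-6) = 121 + 72 = 193
Since discriminant = 193 > 0, there are two real roots.
x = (11 ± sqrt(193)) / 6
Numerically: x ≈ 4.1487 or x ≈ -0.4821

x = (11 + sqrt(193)) / 6 or x = (11 - sqrt(193)) / 6


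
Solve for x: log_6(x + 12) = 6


Convert to exponential form: x + 12 = 6^6 = 46656
x = 46656 - 12 = 46644
Check: log_6(46644 + 12) = log_6(46656) = log_6(46656) = 6 ✓

x = 46644


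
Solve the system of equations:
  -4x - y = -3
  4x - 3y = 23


Using Cramer's rule:
Determinant D = (-4)(-3) - (4)(-1) = 12 + 4 = 16
Dx = (-3)(-3) - (23)(-1) = 9 + 23 = 32
Dy = (-4)(23) - (4)(-3) = -92 + 12 = -80
x = Dx/D = 32/16 = 2
y = Dy/D = -80/16 = -5

x = 2, y = -5


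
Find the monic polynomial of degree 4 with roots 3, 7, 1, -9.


A monic polynomial with roots 3, 7, 1, -9 is:
p(x) = (x - 3)(x - 7)(x - 1)(x + 9)
After multiplying by (x - 3): x - 3
After multiplying by (x - 7): x^2 - 10x + 21
After multiplying by (x - 1): x^3 - 11x^2 + 31x - 21
After multiplying by (x + 9): x^4 - 2x^3 - 68x^2 + 258x - 189

x^4 - 2x^3 - 68x^2 + 258x - 189


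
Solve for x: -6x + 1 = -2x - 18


Starting with: -6x + 1 = -2x - 18
Move all x terms to left: (-6 + 2)x = -18 - 1
Simplify: -4x = -19
Divide both sides by -4: x = 19/4

x = 19/4


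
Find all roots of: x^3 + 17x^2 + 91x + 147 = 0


Let p(x) = x^3 + 17x^2 + 91x + 147. By the rational root theorem (leading coefficient 1), any rational root is an integer divisor of 147: try ±1, ±2, ... in turn.
Test x = 1: value = 256 ≠ 0.
Test x = -1: value = 72 ≠ 0.
Test x = 3: value = 600 ≠ 0.
Test x = -3: value = 0 ✓, so (x + 3) is a factor.
Synthetic division by (x + 3): bring down 1; 1(-3) + 17 = 14; 14(-3) + 91 = 49; 49(-3) + 147 = 0 → quotient x^2 + 14x + 49, remainder 0.
Solve the quadratic x^2 + 14x + 49 = 0: discriminant = 14^2 - 4(1)(49) = 196 - 196 = 0.
Discriminant = 0, so a double root: x = -14/2 = -7.
Collecting all roots found:

x = -7 (multiplicity 2), x = -3


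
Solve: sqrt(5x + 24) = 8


Square both sides: 5x + 24 = 8^2 = 64
5x = 64 - 24 = 40
x = 8
Check: sqrt(5*8 + 24) = sqrt(64) = 8 ✓

x = 8


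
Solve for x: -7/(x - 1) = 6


Multiply both sides by (x - 1): -7 = 6(x - 1)
Distribute: -7 = 6x - 6
6x = -7 + 6 = -1
x = -1/6

x = -1/6


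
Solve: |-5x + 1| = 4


An absolute value equation |expr| = 4 gives two cases:
Case 1: -5x + 1 = 4
  -5x = 3, so x = -3/5
Case 2: -5x + 1 = -4
  -5x = -5, so x = 1

x = -3/5, x = 1


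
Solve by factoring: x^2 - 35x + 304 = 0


We need two numbers that multiply to 304 and add to -35.
Those numbers are -19 and -16 (since (-19) * (-16) = 304 and (-19) + (-16) = -35).
So x^2 - 35x + 304 = (x - 19)(x - 16) = 0
Setting each factor to zero: x = 19 or x = 16

x = 16, x = 19


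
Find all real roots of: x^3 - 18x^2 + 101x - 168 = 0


Let p(x) = x^3 - 18x^2 + 101x - 168. By the rational root theorem (leading coefficient 1), any rational root is an integer divisor of 168: try ±1, ±2, ... in turn.
Test x = 1: value = -84 ≠ 0.
Test x = -1: value = -288 ≠ 0.
Test x = 2: value = -30 ≠ 0.
Test x = -2: value = -450 ≠ 0.
Test x = 3: value = 0 ✓, so (x - 3) is a factor.
Synthetic division by (x - 3): bring down 1; 1(3) - 18 = -15; (-15)(3) + 101 = 56; 56(3) - 168 = 0 → quotient x^2 - 15x + 56, remainder 0.
Solve the quadratic x^2 - 15x + 56 = 0: discriminant = (-15)^2 - 4(1)(56) = 225 - 224 = 1.
sqrt(1) = 1, so x = (15 ± 1)/2: x = 8 or x = 7.

x = 3, x = 7, x = 8


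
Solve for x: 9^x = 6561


Express both sides with the same base.
6561 = 9^4
Since the bases match: x = 4

x = 4


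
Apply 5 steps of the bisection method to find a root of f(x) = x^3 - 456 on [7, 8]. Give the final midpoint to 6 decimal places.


f(x) = x^3 - 456
f(7) = -113 < 0
f(8) = 56 > 0

Step 1: midpoint = (7.000000 + 8.000000)/2 = 7.500000
  f(7.500000) = -34.125000
  f(mid) < 0, so root is in [7.500000, 8.000000]

Step 2: midpoint = (7.500000 + 8.000000)/2 = 7.750000
  f(7.750000) = 9.484375
  f(mid) > 0, so root is in [7.500000, 7.750000]

Step 3: midpoint = (7.500000 + 7.750000)/2 = 7.625000
  f(7.625000) = -12.677734
  f(mid) < 0, so root is in [7.625000, 7.750000]

Step 4: midpoint = (7.625000 + 7.750000)/2 = 7.687500
  f(7.687500) = -1.686768
  f(mid) < 0, so root is in [7.687500, 7.750000]

Step 5: midpoint = (7.687500 + 7.750000)/2 = 7.718750
  f(7.718750) = 3.876190
  f(mid) > 0, so root is in [7.687500, 7.718750]

midpoint = 7.718750


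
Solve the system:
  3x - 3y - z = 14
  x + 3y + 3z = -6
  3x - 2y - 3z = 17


Using Cramer's rule. Expand each determinant along the first row.
D  = 3*[3*(-3) - 3*(-2)] - (-3)*[1*(-3) - 3*3] + (-1)*[1*(-2) - 3*3]
  = 3*(-3) - (-3)*(-12) + (-1)*(-11) = -34
Dx = 14*[3*(-3) - 3*(-2)] - (-3)*[(-6)*(-3) - 3*17] + (-1)*[(-6)*(-2) - 3*17]
  = 14*(-3) - (-3)*(-33) + (-1)*(-39) = -102
Dy = 3*[(-6)*(-3) - 3*17] - 14*[1*(-3) - 3*3] + (-1)*[1*17 - (-6)*3]
  = 3*(-33) - 14*(-12) + (-1)*(35) = 34
Dz = 3*[3*17 - (-6)*(-2)] - (-3)*[1*17 - (-6)*3] + 14*[1*(-2) - 3*3]
  = 3*(39) - (-3)*(35) + 14*(-11) = 68
x = Dx/D = -102/-34 = 3, y = Dy/D = 34/-34 = -1, z = Dz/D = 68/-34 = -2
Check eq1: (3)(3) + (-3)(-1) + (-1)(-2) = 14 = 14 ✓
Check eq2: (1)(3) + (3)(-1) + (3)(-2) = -6 = -6 ✓
Check eq3: (3)(3) + (-2)(-1) + (-3)(-2) = 17 = 17 ✓

x = 3, y = -1, z = -2


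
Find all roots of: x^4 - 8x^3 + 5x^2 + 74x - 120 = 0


Let p(x) = x^4 - 8x^3 + 5x^2 + 74x - 120. By the rational root theorem (leading coefficient 1), any rational root is an integer divisor of 120: try ±1, ±2, ... in turn.
Test x = 1: value = -48 ≠ 0.
Test x = -1: value = -180 ≠ 0.
Test x = 2: value = 0 ✓, so (x - 2) is a factor.
Synthetic division by (x - 2): bring down 1; 1(2) - 8 = -6; (-6)(2) + 5 = -7; (-7)(2) + 74 = 60; 60(2) - 120 = 0 → quotient x^3 - 6x^2 - 7x + 60, remainder 0.
Continue with the quotient x^3 - 6x^2 - 7x + 60 (candidates must divide 60; re-test x = 2 first in case it repeats).
Test x = 2: value = 30 ≠ 0.
Test x = -2: value = 42 ≠ 0.
Test x = 3: value = 12 ≠ 0.
Test x = -3: value = 0 ✓, so (x + 3) is a factor.
Synthetic division by (x + 3): bring down 1; 1(-3) - 6 = -9; (-9)(-3) - 7 = 20; 20(-3) + 60 = 0 → quotient x^2 - 9x + 20, remainder 0.
Solve the quadratic x^2 - 9x + 20 = 0: discriminant = (-9)^2 - 4(1)(20) = 81 - 80 = 1.
sqrt(1) = 1, so x = (9 ± 1)/2: x = 5 or x = 4.
Collecting all roots found:

x = -3, x = 2, x = 4, x = 5


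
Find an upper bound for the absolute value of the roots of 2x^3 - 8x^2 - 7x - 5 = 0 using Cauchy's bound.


Cauchy's bound: all roots r satisfy |r| <= 1 + max(|a_i/a_n|) for i = 0,...,n-1
where a_n is the leading coefficient.

Coefficients: [2, -8, -7, -5]
Leading coefficient a_n = 2
Ratios |a_i/a_n|: 4, 7/2, 5/2
Maximum ratio: 4
Cauchy's bound: |r| <= 1 + 4 = 5

Upper bound = 5


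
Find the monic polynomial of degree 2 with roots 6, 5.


A monic polynomial with roots 6, 5 is:
p(x) = (x - 6)(x - 5)
After multiplying by (x - 6): x - 6
After multiplying by (x - 5): x^2 - 11x + 30

x^2 - 11x + 30


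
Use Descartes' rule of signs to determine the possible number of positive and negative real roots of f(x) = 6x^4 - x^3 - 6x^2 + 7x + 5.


Descartes' rule of signs:

For positive roots, count sign changes in f(x) = 6x^4 - x^3 - 6x^2 + 7x + 5:
Signs of coefficients: +, -, -, +, +
Number of sign changes: 2
Possible positive real roots: 2, 0

For negative roots, examine f(-x) = 6x^4 + x^3 - 6x^2 - 7x + 5:
Signs of coefficients: +, +, -, -, +
Number of sign changes: 2
Possible negative real roots: 2, 0

Positive roots: 2 or 0; Negative roots: 2 or 0


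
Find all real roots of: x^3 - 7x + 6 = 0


Let p(x) = x^3 - 7x + 6. By the rational root theorem (leading coefficient 1), any rational root is an integer divisor of 6: try ±1, ±2, ... in turn.
Test x = 1: value = 0 ✓, so (x - 1) is a factor.
Synthetic division by (x - 1): bring down 1; 1(1) + 0 = 1; 1(1) - 7 = -6; (-6)(1) + 6 = 0 → quotient x^2 + x - 6, remainder 0.
Solve the quadratic x^2 + x - 6 = 0: discriminant = 1^2 - 4(1)(-6) = 1 + 24 = 25.
sqrt(25) = 5, so x = (-1 ± 5)/2: x = 2 or x = -3.

x = -3, x = 1, x = 2


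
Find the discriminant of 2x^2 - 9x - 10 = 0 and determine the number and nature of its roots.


For ax^2 + bx + c = 0, discriminant D = b^2 - 4ac
Here a = 2, b = -9, c = -10
D = (-9)^2 - 4(2)(-10) = 81 + 80 = 161

D = 161 > 0 but not a perfect square
The equation has 2 distinct real irrational roots.

Discriminant = 161, 2 distinct real irrational roots


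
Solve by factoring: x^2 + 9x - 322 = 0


We need two numbers that multiply to -322 and add to 9.
Those numbers are -14 and 23 (since (-14) * 23 = -322 and (-14) + 23 = 9).
So x^2 + 9x - 322 = (x - 14)(x + 23) = 0
Setting each factor to zero: x = 14 or x = -23

x = -23, x = 14


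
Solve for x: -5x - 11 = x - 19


Starting with: -5x - 11 = x - 19
Move all x terms to left: (-5 - 1)x = -19 + 11
Simplify: -6x = -8
Divide both sides by -6: x = 4/3

x = 4/3


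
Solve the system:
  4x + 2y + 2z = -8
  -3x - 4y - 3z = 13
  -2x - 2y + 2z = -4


Using Cramer's rule. Expand each determinant along the first row.
D  = 4*[(-4)*2 - (-3)*(-2)] - 2*[(-3)*2 - (-3)*(-2)] + 2*[(-3)*(-2) - (-4)*(-2)]
  = 4*(-14) - 2*(-12) + 2*(-2) = -36
Dx = (-8)*[(-4)*2 - (-3)*(-2)] - 2*[13*2 - (-3)*(-4)] + 2*[13*(-2) - (-4)*(-4)]
  = (-8)*(-14) - 2*(14) + 2*(-42) = 0
Dy = 4*[13*2 - (-3)*(-4)] - (-8)*[(-3)*2 - (-3)*(-2)] + 2*[(-3)*(-4) - 13*(-2)]
  = 4*(14) - (-8)*(-12) + 2*(38) = 36
Dz = 4*[(-4)*(-4) - 13*(-2)] - 2*[(-3)*(-4) - 13*(-2)] + (-8)*[(-3)*(-2) - (-4)*(-2)]
  = 4*(42) - 2*(38) + (-8)*(-2) = 108
x = Dx/D = 0/-36 = 0, y = Dy/D = 36/-36 = -1, z = Dz/D = 108/-36 = -3
Check eq1: (4)(0) + (2)(-1) + (2)(-3) = -8 = -8 ✓
Check eq2: (-3)(0) + (-4)(-1) + (-3)(-3) = 13 = 13 ✓
Check eq3: (-2)(0) + (-2)(-1) + (2)(-3) = -4 = -4 ✓

x = 0, y = -1, z = -3


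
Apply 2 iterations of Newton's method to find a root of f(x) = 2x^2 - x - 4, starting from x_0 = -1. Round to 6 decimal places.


Newton's method: x_(n+1) = x_n - f(x_n)/f'(x_n)
f(x) = 2x^2 - x - 4
f'(x) = 4x - 1

Iteration 1:
  f(-1.000000) = -1.000000
  f'(-1.000000) = -5.000000
  x_1 = -1.000000 - (-1.000000)/(-5.000000) = -1.200000

Iteration 2:
  f(-1.200000) = 0.080000
  f'(-1.200000) = -5.800000
  x_2 = -1.200000 - (0.080000)/(-5.800000) = -1.186207

x_2 = -1.186207


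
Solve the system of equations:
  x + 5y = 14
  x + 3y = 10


Using Cramer's rule:
Determinant D = (1)(3) - (1)(5) = 3 - 5 = -2
Dx = (14)(3) - (10)(5) = 42 - 50 = -8
Dy = (1)(10) - (1)(14) = 10 - 14 = -4
x = Dx/D = -8/-2 = 4
y = Dy/D = -4/-2 = 2

x = 4, y = 2


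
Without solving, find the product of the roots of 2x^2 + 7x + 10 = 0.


By Vieta's formulas for ax^2 + bx + c = 0:
  Sum of roots = -b/a
  Product of roots = c/a

Here a = 2, b = 7, c = 10
Sum = -(7)/2 = -7/2
Product = 10/2 = 5

Product = 5


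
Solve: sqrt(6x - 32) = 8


Square both sides: 6x - 32 = 8^2 = 64
6x = 64 + 32 = 96
x = 16
Check: sqrt(6*16 - 32) = sqrt(64) = 8 ✓

x = 16


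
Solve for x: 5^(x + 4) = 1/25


Express both sides with the same base.
1/25 = 5^(-2)
Since the bases match, equate exponents: x + 4 = -2
So x = -2 - (4) = -6

x = -6


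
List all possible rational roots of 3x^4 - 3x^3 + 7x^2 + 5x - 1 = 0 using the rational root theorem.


Rational root theorem: possible roots are ±p/q where:
  p divides the constant term (-1): p ∈ {1}
  q divides the leading coefficient (3): q ∈ {1, 3}

All possible rational roots: -1, -1/3, 1/3, 1

-1, -1/3, 1/3, 1


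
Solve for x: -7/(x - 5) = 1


Multiply both sides by (x - 5): -7 = 1(x - 5)
Distribute: -7 = x - 5
x = -7 + 5 = -2
x = -2

x = -2


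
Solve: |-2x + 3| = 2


An absolute value equation |expr| = 2 gives two cases:
Case 1: -2x + 3 = 2
  -2x = -1, so x = 1/2
Case 2: -2x + 3 = -2
  -2x = -5, so x = 5/2

x = 1/2, x = 5/2


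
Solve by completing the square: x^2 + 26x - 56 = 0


Start: x^2 + 26x - 56 = 0
Move constant: x^2 + 26x = 56
Half of 26 is 13, squared is 169
Add 169 to both sides: x^2 + 26x + 169 = 225
(x + 13)^2 = 225
x + 13 = ±15
x = -13 + 15 = 2 or x = -13 - 15 = -28

x = -28, x = 2


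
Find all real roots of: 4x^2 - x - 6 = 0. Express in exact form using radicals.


Using the quadratic formula: x = (-b ± sqrt(b^2 - 4ac)) / (2a)
Here a = 4, b = -1, c = -6
Discriminant = b^2 - 4ac = (-1)^2 - 4(4)(-6) = 1 + 96 = 97
Since discriminant = 97 > 0, there are two real roots.
x = (1 ± sqrt(97)) / 8
Numerically: x ≈ 1.3561 or x ≈ -1.1061

x = (1 + sqrt(97)) / 8 or x = (1 - sqrt(97)) / 8


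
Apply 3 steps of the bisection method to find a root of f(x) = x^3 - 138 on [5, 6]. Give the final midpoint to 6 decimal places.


f(x) = x^3 - 138
f(5) = -13 < 0
f(6) = 78 > 0

Step 1: midpoint = (5.000000 + 6.000000)/2 = 5.500000
  f(5.500000) = 28.375000
  f(mid) > 0, so root is in [5.000000, 5.500000]

Step 2: midpoint = (5.000000 + 5.500000)/2 = 5.250000
  f(5.250000) = 6.703125
  f(mid) > 0, so root is in [5.000000, 5.250000]

Step 3: midpoint = (5.000000 + 5.250000)/2 = 5.125000
  f(5.125000) = -3.388672
  f(mid) < 0, so root is in [5.125000, 5.250000]

midpoint = 5.125000


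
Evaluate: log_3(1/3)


We need the exponent such that 3^? = 1/3
3^(-1) = 1/3^1 = 1/3
Therefore log_3(1/3) = -1

-1


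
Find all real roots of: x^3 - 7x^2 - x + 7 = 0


Let p(x) = x^3 - 7x^2 - x + 7. By the rational root theorem (leading coefficient 1), any rational root is an integer divisor of 7: try ±1, ±2, ... in turn.
Test x = 1: value = 0 ✓, so (x - 1) is a factor.
Synthetic division by (x - 1): bring down 1; 1(1) - 7 = -6; (-6)(1) - 1 = -7; (-7)(1) + 7 = 0 → quotient x^2 - 6x - 7, remainder 0.
Solve the quadratic x^2 - 6x - 7 = 0: discriminant = (-6)^2 - 4(1)(-7) = 36 + 28 = 64.
sqrt(64) = 8, so x = (6 ± 8)/2: x = 7 or x = -1.

x = -1, x = 1, x = 7


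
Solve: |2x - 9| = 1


An absolute value equation |expr| = 1 gives two cases:
Case 1: 2x - 9 = 1
  2x = 10, so x = 5
Case 2: 2x - 9 = -1
  2x = 8, so x = 4

x = 4, x = 5


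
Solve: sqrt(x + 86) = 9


Square both sides: x + 86 = 9^2 = 81
x = 81 - 86 = -5
x = -5
Check: sqrt(1*(-5) + 86) = sqrt(81) = 9 ✓

x = -5


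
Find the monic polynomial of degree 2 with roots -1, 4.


A monic polynomial with roots -1, 4 is:
p(x) = (x + 1)(x - 4)
After multiplying by (x + 1): x + 1
After multiplying by (x - 4): x^2 - 3x - 4

x^2 - 3x - 4


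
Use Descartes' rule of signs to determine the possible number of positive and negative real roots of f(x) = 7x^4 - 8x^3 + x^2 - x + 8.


Descartes' rule of signs:

For positive roots, count sign changes in f(x) = 7x^4 - 8x^3 + x^2 - x + 8:
Signs of coefficients: +, -, +, -, +
Number of sign changes: 4
Possible positive real roots: 4, 2, 0

For negative roots, examine f(-x) = 7x^4 + 8x^3 + x^2 + x + 8:
Signs of coefficients: +, +, +, +, +
Number of sign changes: 0
Possible negative real roots: 0

Positive roots: 4 or 2 or 0; Negative roots: 0


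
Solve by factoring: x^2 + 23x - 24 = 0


We need two numbers that multiply to -24 and add to 23.
Those numbers are -1 and 24 (since (-1) * 24 = -24 and (-1) + 24 = 23).
So x^2 + 23x - 24 = (x - 1)(x + 24) = 0
Setting each factor to zero: x = 1 or x = -24

x = -24, x = 1


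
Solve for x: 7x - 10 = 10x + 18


Starting with: 7x - 10 = 10x + 18
Move all x terms to left: (7 - 10)x = 18 + 10
Simplify: -3x = 28
Divide both sides by -3: x = -28/3

x = -28/3


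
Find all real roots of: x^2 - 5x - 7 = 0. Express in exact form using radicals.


Using the quadratic formula: x = (-b ± sqrt(b^2 - 4ac)) / (2a)
Here a = 1, b = -5, c = -7
Discriminant = b^2 - 4ac = (-5)^2 - 4(1)(-7) = 25 + 28 = 53
Since discriminant = 53 > 0, there are two real roots.
x = (5 ± sqrt(53)) / 2
Numerically: x ≈ 6.1401 or x ≈ -1.1401

x = (5 + sqrt(53)) / 2 or x = (5 - sqrt(53)) / 2


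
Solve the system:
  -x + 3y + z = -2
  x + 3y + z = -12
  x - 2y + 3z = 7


Using Cramer's rule. Expand each determinant along the first row.
D  = (-1)*[3*3 - 1*(-2)] - 3*[1*3 - 1*1] + 1*[1*(-2) - 3*1]
  = (-1)*(11) - 3*(2) + 1*(-5) = -22
Dx = (-2)*[3*3 - 1*(-2)] - 3*[(-12)*3 - 1*7] + 1*[(-12)*(-2) - 3*7]
  = (-2)*(11) - 3*(-43) + 1*(3) = 110
Dy = (-1)*[(-12)*3 - 1*7] - (-2)*[1*3 - 1*1] + 1*[1*7 - (-12)*1]
  = (-1)*(-43) - (-2)*(2) + 1*(19) = 66
Dz = (-1)*[3*7 - (-12)*(-2)] - 3*[1*7 - (-12)*1] + (-2)*[1*(-2) - 3*1]
  = (-1)*(-3) - 3*(19) + (-2)*(-5) = -44
x = Dx/D = 110/-22 = -5, y = Dy/D = 66/-22 = -3, z = Dz/D = -44/-22 = 2
Check eq1: (-1)(-5) + (3)(-3) + (1)(2) = -2 = -2 ✓
Check eq2: (1)(-5) + (3)(-3) + (1)(2) = -12 = -12 ✓
Check eq3: (1)(-5) + (-2)(-3) + (3)(2) = 7 = 7 ✓

x = -5, y = -3, z = 2


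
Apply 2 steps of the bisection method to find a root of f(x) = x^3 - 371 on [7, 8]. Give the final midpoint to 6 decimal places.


f(x) = x^3 - 371
f(7) = -28 < 0
f(8) = 141 > 0

Step 1: midpoint = (7.000000 + 8.000000)/2 = 7.500000
  f(7.500000) = 50.875000
  f(mid) > 0, so root is in [7.000000, 7.500000]

Step 2: midpoint = (7.000000 + 7.500000)/2 = 7.250000
  f(7.250000) = 10.078125
  f(mid) > 0, so root is in [7.000000, 7.250000]

midpoint = 7.250000


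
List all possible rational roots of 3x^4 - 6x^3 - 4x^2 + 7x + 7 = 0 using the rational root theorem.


Rational root theorem: possible roots are ±p/q where:
  p divides the constant term (7): p ∈ {1, 7}
  q divides the leading coefficient (3): q ∈ {1, 3}

All possible rational roots: -7, -7/3, -1, -1/3, 1/3, 1, 7/3, 7

-7, -7/3, -1, -1/3, 1/3, 1, 7/3, 7


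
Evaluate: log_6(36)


We need the exponent such that 6^? = 36
6^2 = 36
Therefore log_6(36) = 2

2


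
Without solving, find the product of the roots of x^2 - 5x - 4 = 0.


By Vieta's formulas for ax^2 + bx + c = 0:
  Sum of roots = -b/a
  Product of roots = c/a

Here a = 1, b = -5, c = -4
Sum = -(-5)/1 = 5
Product = -4/1 = -4

Product = -4


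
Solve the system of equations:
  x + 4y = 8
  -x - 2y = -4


Using Cramer's rule:
Determinant D = (1)(-2) - (-1)(4) = -2 + 4 = 2
Dx = (8)(-2) - (-4)(4) = -16 + 16 = 0
Dy = (1)(-4) - (-1)(8) = -4 + 8 = 4
x = Dx/D = 0/2 = 0
y = Dy/D = 4/2 = 2

x = 0, y = 2


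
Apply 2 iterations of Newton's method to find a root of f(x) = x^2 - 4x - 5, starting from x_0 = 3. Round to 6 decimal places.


Newton's method: x_(n+1) = x_n - f(x_n)/f'(x_n)
f(x) = x^2 - 4x - 5
f'(x) = 2x - 4

Iteration 1:
  f(3.000000) = -8.000000
  f'(3.000000) = 2.000000
  x_1 = 3.000000 - (-8.000000)/(2.000000) = 7.000000

Iteration 2:
  f(7.000000) = 16.000000
  f'(7.000000) = 10.000000
  x_2 = 7.000000 - (16.000000)/(10.000000) = 5.400000

x_2 = 5.400000


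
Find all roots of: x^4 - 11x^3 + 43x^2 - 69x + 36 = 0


Let p(x) = x^4 - 11x^3 + 43x^2 - 69x + 36. By the rational root theorem (leading coefficient 1), any rational root is an integer divisor of 36: try ±1, ±2, ... in turn.
Test x = 1: value = 0 ✓, so (x - 1) is a factor.
Synthetic division by (x - 1): bring down 1; 1(1) - 11 = -10; (-10)(1) + 43 = 33; 33(1) - 69 = -36; (-36)(1) + 36 = 0 → quotient x^3 - 10x^2 + 33x - 36, remainder 0.
Continue with the quotient x^3 - 10x^2 + 33x - 36 (candidates must divide 36; re-test x = 1 first in case it repeats).
Test x = 1: value = -12 ≠ 0.
Test x = -1: value = -80 ≠ 0.
Test x = 2: value = -2 ≠ 0.
Test x = -2: value = -150 ≠ 0.
Test x = 3: value = 0 ✓, so (x - 3) is a factor.
Synthetic division by (x - 3): bring down 1; 1(3) - 10 = -7; (-7)(3) + 33 = 12; 12(3) - 36 = 0 → quotient x^2 - 7x + 12, remainder 0.
Solve the quadratic x^2 - 7x + 12 = 0: discriminant = (-7)^2 - 4(1)(12) = 49 - 48 = 1.
sqrt(1) = 1, so x = (7 ± 1)/2: x = 4 or x = 3.
Collecting all roots found:

x = 1, x = 3 (multiplicity 2), x = 4


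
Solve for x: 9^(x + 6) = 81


Express both sides with the same base.
81 = 9^2
Since the bases match, equate exponents: x + 6 = 2
So x = 2 - (6) = -4

x = -4


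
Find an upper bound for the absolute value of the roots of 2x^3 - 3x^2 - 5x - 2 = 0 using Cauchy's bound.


Cauchy's bound: all roots r satisfy |r| <= 1 + max(|a_i/a_n|) for i = 0,...,n-1
where a_n is the leading coefficient.

Coefficients: [2, -3, -5, -2]
Leading coefficient a_n = 2
Ratios |a_i/a_n|: 3/2, 5/2, 1
Maximum ratio: 5/2
Cauchy's bound: |r| <= 1 + 5/2 = 7/2

Upper bound = 7/2


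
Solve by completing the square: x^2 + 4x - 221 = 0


Start: x^2 + 4x - 221 = 0
Move constant: x^2 + 4x = 221
Half of 4 is 2, squared is 4
Add 4 to both sides: x^2 + 4x + 4 = 225
(x + 2)^2 = 225
x + 2 = ±15
x = -2 + 15 = 13 or x = -2 - 15 = -17

x = -17, x = 13


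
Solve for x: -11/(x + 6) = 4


Multiply both sides by (x + 6): -11 = 4(x + 6)
Distribute: -11 = 4x + 24
4x = -11 - 24 = -35
x = -35/4

x = -35/4


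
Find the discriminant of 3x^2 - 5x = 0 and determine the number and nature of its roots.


For ax^2 + bx + c = 0, discriminant D = b^2 - 4ac
Here a = 3, b = -5, c = 0
D = (-5)^2 - 4(3)(0) = 25 - 0 = 25

D = 25 > 0 and is a perfect square (sqrt = 5)
The equation has 2 distinct real rational roots.

Discriminant = 25, 2 distinct real rational roots


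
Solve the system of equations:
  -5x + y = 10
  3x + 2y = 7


Using Cramer's rule:
Determinant D = (-5)(2) - (3)(1) = -10 - 3 = -13
Dx = (10)(2) - (7)(1) = 20 - 7 = 13
Dy = (-5)(7) - (3)(10) = -35 - 30 = -65
x = Dx/D = 13/-13 = -1
y = Dy/D = -65/-13 = 5

x = -1, y = 5


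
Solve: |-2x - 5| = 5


An absolute value equation |expr| = 5 gives two cases:
Case 1: -2x - 5 = 5
  -2x = 10, so x = -5
Case 2: -2x - 5 = -5
  -2x = 0, so x = 0

x = -5, x = 0


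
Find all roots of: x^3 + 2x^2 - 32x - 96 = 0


Let p(x) = x^3 + 2x^2 - 32x - 96. By the rational root theorem (leading coefficient 1), any rational root is an integer divisor of 96: try ±1, ±2, ... in turn.
Test x = 1: value = -125 ≠ 0.
Test x = -1: value = -63 ≠ 0.
Test x = 2: value = -144 ≠ 0.
Test x = -2: value = -32 ≠ 0.
Test x = 3: value = -147 ≠ 0.
Test x = -3: value = -9 ≠ 0.
Test x = 4: value = -128 ≠ 0.
Test x = -4: value = 0 ✓, so (x + 4) is a factor.
Synthetic division by (x + 4): bring down 1; 1(-4) + 2 = -2; (-2)(-4) - 32 = -24; (-24)(-4) - 96 = 0 → quotient x^2 - 2x - 24, remainder 0.
Solve the quadratic x^2 - 2x - 24 = 0: discriminant = (-2)^2 - 4(1)(-24) = 4 + 96 = 100.
sqrt(100) = 10, so x = (2 ± 10)/2: x = 6 or x = -4.
Collecting all roots found:

x = -4 (multiplicity 2), x = 6


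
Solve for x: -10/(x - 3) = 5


Multiply both sides by (x - 3): -10 = 5(x - 3)
Distribute: -10 = 5x - 15
5x = -10 + 15 = 5
x = 1

x = 1


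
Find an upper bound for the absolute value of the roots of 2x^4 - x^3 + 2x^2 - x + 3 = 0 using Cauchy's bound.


Cauchy's bound: all roots r satisfy |r| <= 1 + max(|a_i/a_n|) for i = 0,...,n-1
where a_n is the leading coefficient.

Coefficients: [2, -1, 2, -1, 3]
Leading coefficient a_n = 2
Ratios |a_i/a_n|: 1/2, 1, 1/2, 3/2
Maximum ratio: 3/2
Cauchy's bound: |r| <= 1 + 3/2 = 5/2

Upper bound = 5/2


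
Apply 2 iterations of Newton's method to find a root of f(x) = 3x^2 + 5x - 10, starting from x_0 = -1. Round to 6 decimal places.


Newton's method: x_(n+1) = x_n - f(x_n)/f'(x_n)
f(x) = 3x^2 + 5x - 10
f'(x) = 6x + 5

Iteration 1:
  f(-1.000000) = -12.000000
  f'(-1.000000) = -1.000000
  x_1 = -1.000000 - (-12.000000)/(-1.000000) = -13.000000

Iteration 2:
  f(-13.000000) = 432.000000
  f'(-13.000000) = -73.000000
  x_2 = -13.000000 - (432.000000)/(-73.000000) = -7.082192

x_2 = -7.082192


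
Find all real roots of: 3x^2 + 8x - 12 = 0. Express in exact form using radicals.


Using the quadratic formula: x = (-b ± sqrt(b^2 - 4ac)) / (2a)
Here a = 3, b = 8, c = -12
Discriminant = b^2 - 4ac = 8^2 - 4(3)(-12) = 64 + 144 = 208
Since discriminant = 208 > 0, there are two real roots.
x = (-8 ± 4*sqrt(13)) / 6
Simplifying: x = (-4 ± 2*sqrt(13)) / 3
Numerically: x ≈ 1.0704 or x ≈ -3.7370

x = (-4 + 2*sqrt(13)) / 3 or x = (-4 - 2*sqrt(13)) / 3


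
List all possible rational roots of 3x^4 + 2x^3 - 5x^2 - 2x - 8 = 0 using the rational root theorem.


Rational root theorem: possible roots are ±p/q where:
  p divides the constant term (-8): p ∈ {1, 2, 4, 8}
  q divides the leading coefficient (3): q ∈ {1, 3}

All possible rational roots: -8, -4, -8/3, -2, -4/3, -1, -2/3, -1/3, 1/3, 2/3, 1, 4/3, 2, 8/3, 4, 8

-8, -4, -8/3, -2, -4/3, -1, -2/3, -1/3, 1/3, 2/3, 1, 4/3, 2, 8/3, 4, 8


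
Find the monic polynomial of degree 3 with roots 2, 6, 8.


A monic polynomial with roots 2, 6, 8 is:
p(x) = (x - 2)(x - 6)(x - 8)
After multiplying by (x - 2): x - 2
After multiplying by (x - 6): x^2 - 8x + 12
After multiplying by (x - 8): x^3 - 16x^2 + 76x - 96

x^3 - 16x^2 + 76x - 96


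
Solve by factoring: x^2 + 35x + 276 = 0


We need two numbers that multiply to 276 and add to 35.
Those numbers are 23 and 12 (since 23 * 12 = 276 and 23 + 12 = 35).
So x^2 + 35x + 276 = (x + 23)(x + 12) = 0
Setting each factor to zero: x = -23 or x = -12

x = -23, x = -12


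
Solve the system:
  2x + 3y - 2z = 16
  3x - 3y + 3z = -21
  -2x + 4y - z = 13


Using Cramer's rule. Expand each determinant along the first row.
D  = 2*[(-3)*(-1) - 3*4] - 3*[3*(-1) - 3*(-2)] + (-2)*[3*4 - (-3)*(-2)]
  = 2*(-9) - 3*(3) + (-2)*(6) = -39
Dx = 16*[(-3)*(-1) - 3*4] - 3*[(-21)*(-1) - 3*13] + (-2)*[(-21)*4 - (-3)*13]
  = 16*(-9) - 3*(-18) + (-2)*(-45) = 0
Dy = 2*[(-21)*(-1) - 3*13] - 16*[3*(-1) - 3*(-2)] + (-2)*[3*13 - (-21)*(-2)]
  = 2*(-18) - 16*(3) + (-2)*(-3) = -78
Dz = 2*[(-3)*13 - (-21)*4] - 3*[3*13 - (-21)*(-2)] + 16*[3*4 - (-3)*(-2)]
  = 2*(45) - 3*(-3) + 16*(6) = 195
x = Dx/D = 0/-39 = 0, y = Dy/D = -78/-39 = 2, z = Dz/D = 195/-39 = -5
Check eq1: (2)(0) + (3)(2) + (-2)(-5) = 16 = 16 ✓
Check eq2: (3)(0) + (-3)(2) + (3)(-5) = -21 = -21 ✓
Check eq3: (-2)(0) + (4)(2) + (-1)(-5) = 13 = 13 ✓

x = 0, y = 2, z = -5


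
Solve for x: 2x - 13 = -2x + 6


Starting with: 2x - 13 = -2x + 6
Move all x terms to left: (2 + 2)x = 6 + 13
Simplify: 4x = 19
Divide both sides by 4: x = 19/4

x = 19/4


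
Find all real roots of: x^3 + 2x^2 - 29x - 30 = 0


Let p(x) = x^3 + 2x^2 - 29x - 30. By the rational root theorem (leading coefficient 1), any rational root is an integer divisor of 30: try ±1, ±2, ... in turn.
Test x = 1: value = -56 ≠ 0.
Test x = -1: value = 0 ✓, so (x + 1) is a factor.
Synthetic division by (x + 1): bring down 1; 1(-1) + 2 = 1; 1(-1) - 29 = -30; (-30)(-1) - 30 = 0 → quotient x^2 + x - 30, remainder 0.
Solve the quadratic x^2 + x - 30 = 0: discriminant = 1^2 - 4(1)(-30) = 1 + 120 = 121.
sqrt(121) = 11, so x = (-1 ± 11)/2: x = 5 or x = -6.

x = -6, x = -1, x = 5


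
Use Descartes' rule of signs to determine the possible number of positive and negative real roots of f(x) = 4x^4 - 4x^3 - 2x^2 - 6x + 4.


Descartes' rule of signs:

For positive roots, count sign changes in f(x) = 4x^4 - 4x^3 - 2x^2 - 6x + 4:
Signs of coefficients: +, -, -, -, +
Number of sign changes: 2
Possible positive real roots: 2, 0

For negative roots, examine f(-x) = 4x^4 + 4x^3 - 2x^2 + 6x + 4:
Signs of coefficients: +, +, -, +, +
Number of sign changes: 2
Possible negative real roots: 2, 0

Positive roots: 2 or 0; Negative roots: 2 or 0


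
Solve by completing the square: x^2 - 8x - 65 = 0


Start: x^2 - 8x - 65 = 0
Move constant: x^2 - 8x = 65
Half of -8 is -4, squared is 16
Add 16 to both sides: x^2 - 8x + 16 = 81
(x - 4)^2 = 81
x - 4 = ±9
x = 4 + 9 = 13 or x = 4 - 9 = -5

x = -5, x = 13


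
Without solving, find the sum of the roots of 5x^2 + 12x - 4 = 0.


By Vieta's formulas for ax^2 + bx + c = 0:
  Sum of roots = -b/a
  Product of roots = c/a

Here a = 5, b = 12, c = -4
Sum = -(12)/5 = -12/5
Product = -4/5 = -4/5

Sum = -12/5


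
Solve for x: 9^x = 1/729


Express both sides with the same base.
1/729 = 9^(-3)
Since the bases match: x = -3

x = -3


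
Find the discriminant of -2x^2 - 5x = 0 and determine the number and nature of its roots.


For ax^2 + bx + c = 0, discriminant D = b^2 - 4ac
Here a = -2, b = -5, c = 0
D = (-5)^2 - 4(-2)(0) = 25 - 0 = 25

D = 25 > 0 and is a perfect square (sqrt = 5)
The equation has 2 distinct real rational roots.

Discriminant = 25, 2 distinct real rational roots


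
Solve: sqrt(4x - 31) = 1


Square both sides: 4x - 31 = 1^2 = 1
4x = 1 + 31 = 32
x = 8
Check: sqrt(4*8 - 31) = sqrt(1) = 1 ✓

x = 8


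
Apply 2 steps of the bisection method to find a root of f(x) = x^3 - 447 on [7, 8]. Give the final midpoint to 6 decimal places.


f(x) = x^3 - 447
f(7) = -104 < 0
f(8) = 65 > 0

Step 1: midpoint = (7.000000 + 8.000000)/2 = 7.500000
  f(7.500000) = -25.125000
  f(mid) < 0, so root is in [7.500000, 8.000000]

Step 2: midpoint = (7.500000 + 8.000000)/2 = 7.750000
  f(7.750000) = 18.484375
  f(mid) > 0, so root is in [7.500000, 7.750000]

midpoint = 7.750000


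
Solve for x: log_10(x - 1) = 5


Convert to exponential form: x - 1 = 10^5 = 100000
x = 100000 + 1 = 100001
Check: log_10(100001 - 1) = log_10(100000) = log_10(100000) = 5 ✓

x = 100001


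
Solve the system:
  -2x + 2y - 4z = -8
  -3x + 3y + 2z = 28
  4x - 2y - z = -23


Using Cramer's rule. Expand each determinant along the first row.
D  = (-2)*[3*(-1) - 2*(-2)] - 2*[(-3)*(-1) - 2*4] + (-4)*[(-3)*(-2) - 3*4]
  = (-2)*(1) - 2*(-5) + (-4)*(-6) = 32
Dx = (-8)*[3*(-1) - 2*(-2)] - 2*[28*(-1) - 2*(-23)] + (-4)*[28*(-2) - 3*(-23)]
  = (-8)*(1) - 2*(18) + (-4)*(13) = -96
Dy = (-2)*[28*(-1) - 2*(-23)] - (-8)*[(-3)*(-1) - 2*4] + (-4)*[(-3)*(-23) - 28*4]
  = (-2)*(18) - (-8)*(-5) + (-4)*(-43) = 96
Dz = (-2)*[3*(-23) - 28*(-2)] - 2*[(-3)*(-23) - 28*4] + (-8)*[(-3)*(-2) - 3*4]
  = (-2)*(-13) - 2*(-43) + (-8)*(-6) = 160
x = Dx/D = -96/32 = -3, y = Dy/D = 96/32 = 3, z = Dz/D = 160/32 = 5
Check eq1: (-2)(-3) + (2)(3) + (-4)(5) = -8 = -8 ✓
Check eq2: (-3)(-3) + (3)(3) + (2)(5) = 28 = 28 ✓
Check eq3: (4)(-3) + (-2)(3) + (-1)(5) = -23 = -23 ✓

x = -3, y = 3, z = 5
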